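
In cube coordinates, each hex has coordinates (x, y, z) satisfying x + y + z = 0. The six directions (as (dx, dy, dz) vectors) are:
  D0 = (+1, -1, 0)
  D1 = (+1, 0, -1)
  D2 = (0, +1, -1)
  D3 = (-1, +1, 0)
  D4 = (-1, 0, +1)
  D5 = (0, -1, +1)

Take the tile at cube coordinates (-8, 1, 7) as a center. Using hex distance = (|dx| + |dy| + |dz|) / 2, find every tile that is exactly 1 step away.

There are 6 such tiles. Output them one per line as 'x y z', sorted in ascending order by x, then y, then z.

Answer: -9 1 8
-9 2 7
-8 0 8
-8 2 6
-7 0 7
-7 1 6

Derivation:
Walk ring at distance 1 from (-8, 1, 7):
Start at center + D4*1 = (-9, 1, 8)
  hex 0: (-9, 1, 8)
  hex 1: (-8, 0, 8)
  hex 2: (-7, 0, 7)
  hex 3: (-7, 1, 6)
  hex 4: (-8, 2, 6)
  hex 5: (-9, 2, 7)
Sorted: 6 hexes.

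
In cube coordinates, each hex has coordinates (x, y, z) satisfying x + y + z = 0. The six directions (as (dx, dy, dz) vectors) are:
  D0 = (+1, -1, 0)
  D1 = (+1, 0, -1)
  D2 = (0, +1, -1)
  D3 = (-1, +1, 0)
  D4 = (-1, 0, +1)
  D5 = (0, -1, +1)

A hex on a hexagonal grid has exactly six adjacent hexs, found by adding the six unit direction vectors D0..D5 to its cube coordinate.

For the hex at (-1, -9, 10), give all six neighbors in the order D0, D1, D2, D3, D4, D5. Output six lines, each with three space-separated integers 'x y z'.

Center: (-1, -9, 10). Add each direction:
  D0: (-1, -9, 10) + (1, -1, 0) = (0, -10, 10)
  D1: (-1, -9, 10) + (1, 0, -1) = (0, -9, 9)
  D2: (-1, -9, 10) + (0, 1, -1) = (-1, -8, 9)
  D3: (-1, -9, 10) + (-1, 1, 0) = (-2, -8, 10)
  D4: (-1, -9, 10) + (-1, 0, 1) = (-2, -9, 11)
  D5: (-1, -9, 10) + (0, -1, 1) = (-1, -10, 11)

Answer: 0 -10 10
0 -9 9
-1 -8 9
-2 -8 10
-2 -9 11
-1 -10 11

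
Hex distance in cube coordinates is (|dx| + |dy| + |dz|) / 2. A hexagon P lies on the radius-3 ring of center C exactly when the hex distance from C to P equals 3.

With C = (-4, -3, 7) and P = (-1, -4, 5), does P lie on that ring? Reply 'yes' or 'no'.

|px - cx| = |-1 - (-4)| = 3
|py - cy| = |-4 - (-3)| = 1
|pz - cz| = |5 - 7| = 2
distance = (3+1+2)/2 = 6/2 = 3
radius = 3; distance == radius -> yes

Answer: yes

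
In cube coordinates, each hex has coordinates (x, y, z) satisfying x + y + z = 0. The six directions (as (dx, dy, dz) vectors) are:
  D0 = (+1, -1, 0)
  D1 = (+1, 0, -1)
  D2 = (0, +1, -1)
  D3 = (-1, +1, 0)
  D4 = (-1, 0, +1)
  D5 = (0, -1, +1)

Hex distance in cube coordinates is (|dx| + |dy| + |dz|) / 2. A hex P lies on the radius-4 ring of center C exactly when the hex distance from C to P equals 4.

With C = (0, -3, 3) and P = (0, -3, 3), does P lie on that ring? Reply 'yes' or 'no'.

|px - cx| = |0 - 0| = 0
|py - cy| = |-3 - (-3)| = 0
|pz - cz| = |3 - 3| = 0
distance = (0+0+0)/2 = 0/2 = 0
radius = 4; distance != radius -> no

Answer: no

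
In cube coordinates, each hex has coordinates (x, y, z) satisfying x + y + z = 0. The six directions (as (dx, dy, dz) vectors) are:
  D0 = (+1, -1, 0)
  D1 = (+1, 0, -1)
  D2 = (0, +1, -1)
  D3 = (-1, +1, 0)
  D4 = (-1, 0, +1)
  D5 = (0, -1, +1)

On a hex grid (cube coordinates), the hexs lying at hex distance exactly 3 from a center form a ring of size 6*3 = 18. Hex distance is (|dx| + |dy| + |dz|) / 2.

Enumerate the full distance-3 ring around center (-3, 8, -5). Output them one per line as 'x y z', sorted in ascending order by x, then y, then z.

Answer: -6 8 -2
-6 9 -3
-6 10 -4
-6 11 -5
-5 7 -2
-5 11 -6
-4 6 -2
-4 11 -7
-3 5 -2
-3 11 -8
-2 5 -3
-2 10 -8
-1 5 -4
-1 9 -8
0 5 -5
0 6 -6
0 7 -7
0 8 -8

Derivation:
Walk ring at distance 3 from (-3, 8, -5):
Start at center + D4*3 = (-6, 8, -2)
  hex 0: (-6, 8, -2)
  hex 1: (-5, 7, -2)
  hex 2: (-4, 6, -2)
  hex 3: (-3, 5, -2)
  hex 4: (-2, 5, -3)
  hex 5: (-1, 5, -4)
  hex 6: (0, 5, -5)
  hex 7: (0, 6, -6)
  hex 8: (0, 7, -7)
  hex 9: (0, 8, -8)
  hex 10: (-1, 9, -8)
  hex 11: (-2, 10, -8)
  hex 12: (-3, 11, -8)
  hex 13: (-4, 11, -7)
  hex 14: (-5, 11, -6)
  hex 15: (-6, 11, -5)
  hex 16: (-6, 10, -4)
  hex 17: (-6, 9, -3)
Sorted: 18 hexes.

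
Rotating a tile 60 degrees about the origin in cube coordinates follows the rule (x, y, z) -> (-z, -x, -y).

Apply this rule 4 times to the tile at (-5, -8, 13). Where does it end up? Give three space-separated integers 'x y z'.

Start: (-5, -8, 13)
Step 1: (-5, -8, 13) -> (-(13), -(-5), -(-8)) = (-13, 5, 8)
Step 2: (-13, 5, 8) -> (-(8), -(-13), -(5)) = (-8, 13, -5)
Step 3: (-8, 13, -5) -> (-(-5), -(-8), -(13)) = (5, 8, -13)
Step 4: (5, 8, -13) -> (-(-13), -(5), -(8)) = (13, -5, -8)

Answer: 13 -5 -8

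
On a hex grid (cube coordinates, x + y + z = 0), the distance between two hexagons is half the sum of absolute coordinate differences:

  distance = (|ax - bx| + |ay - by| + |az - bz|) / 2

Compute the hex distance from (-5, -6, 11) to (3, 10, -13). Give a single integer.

Answer: 24

Derivation:
|ax - bx| = |-5 - 3| = 8
|ay - by| = |-6 - 10| = 16
|az - bz| = |11 - (-13)| = 24
distance = (8 + 16 + 24) / 2 = 48 / 2 = 24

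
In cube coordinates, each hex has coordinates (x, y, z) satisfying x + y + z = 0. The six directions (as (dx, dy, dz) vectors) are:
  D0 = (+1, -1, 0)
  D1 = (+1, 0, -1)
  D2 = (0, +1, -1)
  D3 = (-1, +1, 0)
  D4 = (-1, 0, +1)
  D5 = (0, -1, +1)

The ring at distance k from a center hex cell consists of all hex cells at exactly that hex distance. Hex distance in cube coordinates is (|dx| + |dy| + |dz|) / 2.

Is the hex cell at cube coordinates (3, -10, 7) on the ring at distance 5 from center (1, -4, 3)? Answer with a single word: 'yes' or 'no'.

Answer: no

Derivation:
|px - cx| = |3 - 1| = 2
|py - cy| = |-10 - (-4)| = 6
|pz - cz| = |7 - 3| = 4
distance = (2+6+4)/2 = 12/2 = 6
radius = 5; distance != radius -> no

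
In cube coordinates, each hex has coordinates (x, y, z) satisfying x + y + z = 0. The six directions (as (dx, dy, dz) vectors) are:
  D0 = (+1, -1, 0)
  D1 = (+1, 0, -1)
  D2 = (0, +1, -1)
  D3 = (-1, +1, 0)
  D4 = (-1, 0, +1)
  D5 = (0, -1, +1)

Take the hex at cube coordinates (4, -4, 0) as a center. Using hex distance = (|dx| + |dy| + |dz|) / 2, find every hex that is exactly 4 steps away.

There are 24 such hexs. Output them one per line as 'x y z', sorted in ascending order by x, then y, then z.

Answer: 0 -4 4
0 -3 3
0 -2 2
0 -1 1
0 0 0
1 -5 4
1 0 -1
2 -6 4
2 0 -2
3 -7 4
3 0 -3
4 -8 4
4 0 -4
5 -8 3
5 -1 -4
6 -8 2
6 -2 -4
7 -8 1
7 -3 -4
8 -8 0
8 -7 -1
8 -6 -2
8 -5 -3
8 -4 -4

Derivation:
Walk ring at distance 4 from (4, -4, 0):
Start at center + D4*4 = (0, -4, 4)
  hex 0: (0, -4, 4)
  hex 1: (1, -5, 4)
  hex 2: (2, -6, 4)
  hex 3: (3, -7, 4)
  hex 4: (4, -8, 4)
  hex 5: (5, -8, 3)
  hex 6: (6, -8, 2)
  hex 7: (7, -8, 1)
  hex 8: (8, -8, 0)
  hex 9: (8, -7, -1)
  hex 10: (8, -6, -2)
  hex 11: (8, -5, -3)
  hex 12: (8, -4, -4)
  hex 13: (7, -3, -4)
  hex 14: (6, -2, -4)
  hex 15: (5, -1, -4)
  hex 16: (4, 0, -4)
  hex 17: (3, 0, -3)
  hex 18: (2, 0, -2)
  hex 19: (1, 0, -1)
  hex 20: (0, 0, 0)
  hex 21: (0, -1, 1)
  hex 22: (0, -2, 2)
  hex 23: (0, -3, 3)
Sorted: 24 hexes.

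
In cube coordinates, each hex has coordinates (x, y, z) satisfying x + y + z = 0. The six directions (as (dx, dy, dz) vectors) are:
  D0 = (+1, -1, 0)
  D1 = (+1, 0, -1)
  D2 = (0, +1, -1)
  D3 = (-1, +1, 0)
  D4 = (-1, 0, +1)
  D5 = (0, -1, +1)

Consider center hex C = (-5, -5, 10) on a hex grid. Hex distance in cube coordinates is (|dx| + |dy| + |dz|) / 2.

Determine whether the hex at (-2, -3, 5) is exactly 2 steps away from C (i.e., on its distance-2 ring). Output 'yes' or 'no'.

Answer: no

Derivation:
|px - cx| = |-2 - (-5)| = 3
|py - cy| = |-3 - (-5)| = 2
|pz - cz| = |5 - 10| = 5
distance = (3+2+5)/2 = 10/2 = 5
radius = 2; distance != radius -> no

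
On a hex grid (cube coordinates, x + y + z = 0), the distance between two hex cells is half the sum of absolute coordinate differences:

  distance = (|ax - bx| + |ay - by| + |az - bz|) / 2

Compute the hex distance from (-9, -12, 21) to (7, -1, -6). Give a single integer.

|ax - bx| = |-9 - 7| = 16
|ay - by| = |-12 - (-1)| = 11
|az - bz| = |21 - (-6)| = 27
distance = (16 + 11 + 27) / 2 = 54 / 2 = 27

Answer: 27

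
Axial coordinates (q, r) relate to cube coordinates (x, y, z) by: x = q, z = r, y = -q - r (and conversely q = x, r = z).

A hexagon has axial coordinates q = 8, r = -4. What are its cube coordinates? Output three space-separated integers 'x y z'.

Answer: 8 -4 -4

Derivation:
x = q = 8
z = r = -4
y = -x - z = -(8) - (-4) = -4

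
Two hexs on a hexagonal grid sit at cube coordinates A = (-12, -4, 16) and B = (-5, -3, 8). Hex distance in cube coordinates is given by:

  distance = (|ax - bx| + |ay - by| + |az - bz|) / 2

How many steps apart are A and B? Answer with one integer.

Answer: 8

Derivation:
|ax - bx| = |-12 - (-5)| = 7
|ay - by| = |-4 - (-3)| = 1
|az - bz| = |16 - 8| = 8
distance = (7 + 1 + 8) / 2 = 16 / 2 = 8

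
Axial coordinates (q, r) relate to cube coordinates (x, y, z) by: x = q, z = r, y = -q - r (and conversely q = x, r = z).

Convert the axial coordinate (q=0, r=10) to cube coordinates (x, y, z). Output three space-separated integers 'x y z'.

x = q = 0
z = r = 10
y = -x - z = -(0) - (10) = -10

Answer: 0 -10 10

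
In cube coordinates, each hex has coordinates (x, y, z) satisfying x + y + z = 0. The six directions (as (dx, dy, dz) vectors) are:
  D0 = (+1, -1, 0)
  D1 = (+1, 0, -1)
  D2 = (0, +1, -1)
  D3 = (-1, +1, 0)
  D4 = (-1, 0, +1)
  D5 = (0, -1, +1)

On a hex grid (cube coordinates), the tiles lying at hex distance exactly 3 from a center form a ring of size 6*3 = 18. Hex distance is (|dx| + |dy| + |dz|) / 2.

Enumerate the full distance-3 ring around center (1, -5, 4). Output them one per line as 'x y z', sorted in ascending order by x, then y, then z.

Walk ring at distance 3 from (1, -5, 4):
Start at center + D4*3 = (-2, -5, 7)
  hex 0: (-2, -5, 7)
  hex 1: (-1, -6, 7)
  hex 2: (0, -7, 7)
  hex 3: (1, -8, 7)
  hex 4: (2, -8, 6)
  hex 5: (3, -8, 5)
  hex 6: (4, -8, 4)
  hex 7: (4, -7, 3)
  hex 8: (4, -6, 2)
  hex 9: (4, -5, 1)
  hex 10: (3, -4, 1)
  hex 11: (2, -3, 1)
  hex 12: (1, -2, 1)
  hex 13: (0, -2, 2)
  hex 14: (-1, -2, 3)
  hex 15: (-2, -2, 4)
  hex 16: (-2, -3, 5)
  hex 17: (-2, -4, 6)
Sorted: 18 hexes.

Answer: -2 -5 7
-2 -4 6
-2 -3 5
-2 -2 4
-1 -6 7
-1 -2 3
0 -7 7
0 -2 2
1 -8 7
1 -2 1
2 -8 6
2 -3 1
3 -8 5
3 -4 1
4 -8 4
4 -7 3
4 -6 2
4 -5 1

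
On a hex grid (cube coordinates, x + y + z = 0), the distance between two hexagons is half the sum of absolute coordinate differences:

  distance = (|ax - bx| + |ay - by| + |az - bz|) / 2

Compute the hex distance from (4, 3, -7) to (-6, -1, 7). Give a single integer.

Answer: 14

Derivation:
|ax - bx| = |4 - (-6)| = 10
|ay - by| = |3 - (-1)| = 4
|az - bz| = |-7 - 7| = 14
distance = (10 + 4 + 14) / 2 = 28 / 2 = 14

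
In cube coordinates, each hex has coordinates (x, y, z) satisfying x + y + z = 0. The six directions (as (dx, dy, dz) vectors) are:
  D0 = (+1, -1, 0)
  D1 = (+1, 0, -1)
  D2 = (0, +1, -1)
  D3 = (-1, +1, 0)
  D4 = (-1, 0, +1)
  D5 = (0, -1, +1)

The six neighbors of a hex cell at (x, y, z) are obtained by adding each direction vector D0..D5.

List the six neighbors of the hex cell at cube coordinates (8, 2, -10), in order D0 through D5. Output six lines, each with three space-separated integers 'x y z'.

Center: (8, 2, -10). Add each direction:
  D0: (8, 2, -10) + (1, -1, 0) = (9, 1, -10)
  D1: (8, 2, -10) + (1, 0, -1) = (9, 2, -11)
  D2: (8, 2, -10) + (0, 1, -1) = (8, 3, -11)
  D3: (8, 2, -10) + (-1, 1, 0) = (7, 3, -10)
  D4: (8, 2, -10) + (-1, 0, 1) = (7, 2, -9)
  D5: (8, 2, -10) + (0, -1, 1) = (8, 1, -9)

Answer: 9 1 -10
9 2 -11
8 3 -11
7 3 -10
7 2 -9
8 1 -9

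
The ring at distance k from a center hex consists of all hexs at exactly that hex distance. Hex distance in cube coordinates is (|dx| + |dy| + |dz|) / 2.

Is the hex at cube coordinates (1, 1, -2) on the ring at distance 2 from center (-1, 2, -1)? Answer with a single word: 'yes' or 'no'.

|px - cx| = |1 - (-1)| = 2
|py - cy| = |1 - 2| = 1
|pz - cz| = |-2 - (-1)| = 1
distance = (2+1+1)/2 = 4/2 = 2
radius = 2; distance == radius -> yes

Answer: yes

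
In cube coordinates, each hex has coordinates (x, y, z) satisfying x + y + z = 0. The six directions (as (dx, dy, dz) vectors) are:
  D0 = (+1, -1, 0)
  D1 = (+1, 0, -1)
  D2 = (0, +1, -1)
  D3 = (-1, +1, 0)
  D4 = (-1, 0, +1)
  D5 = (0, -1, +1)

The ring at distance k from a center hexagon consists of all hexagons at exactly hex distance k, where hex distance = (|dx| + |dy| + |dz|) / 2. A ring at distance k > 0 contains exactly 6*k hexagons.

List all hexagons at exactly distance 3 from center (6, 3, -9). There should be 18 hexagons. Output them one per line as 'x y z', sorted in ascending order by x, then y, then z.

Walk ring at distance 3 from (6, 3, -9):
Start at center + D4*3 = (3, 3, -6)
  hex 0: (3, 3, -6)
  hex 1: (4, 2, -6)
  hex 2: (5, 1, -6)
  hex 3: (6, 0, -6)
  hex 4: (7, 0, -7)
  hex 5: (8, 0, -8)
  hex 6: (9, 0, -9)
  hex 7: (9, 1, -10)
  hex 8: (9, 2, -11)
  hex 9: (9, 3, -12)
  hex 10: (8, 4, -12)
  hex 11: (7, 5, -12)
  hex 12: (6, 6, -12)
  hex 13: (5, 6, -11)
  hex 14: (4, 6, -10)
  hex 15: (3, 6, -9)
  hex 16: (3, 5, -8)
  hex 17: (3, 4, -7)
Sorted: 18 hexes.

Answer: 3 3 -6
3 4 -7
3 5 -8
3 6 -9
4 2 -6
4 6 -10
5 1 -6
5 6 -11
6 0 -6
6 6 -12
7 0 -7
7 5 -12
8 0 -8
8 4 -12
9 0 -9
9 1 -10
9 2 -11
9 3 -12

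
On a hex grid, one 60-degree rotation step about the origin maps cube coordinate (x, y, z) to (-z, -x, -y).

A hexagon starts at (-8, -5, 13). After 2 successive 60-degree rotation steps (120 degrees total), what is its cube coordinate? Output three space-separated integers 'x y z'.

Answer: -5 13 -8

Derivation:
Start: (-8, -5, 13)
Step 1: (-8, -5, 13) -> (-(13), -(-8), -(-5)) = (-13, 8, 5)
Step 2: (-13, 8, 5) -> (-(5), -(-13), -(8)) = (-5, 13, -8)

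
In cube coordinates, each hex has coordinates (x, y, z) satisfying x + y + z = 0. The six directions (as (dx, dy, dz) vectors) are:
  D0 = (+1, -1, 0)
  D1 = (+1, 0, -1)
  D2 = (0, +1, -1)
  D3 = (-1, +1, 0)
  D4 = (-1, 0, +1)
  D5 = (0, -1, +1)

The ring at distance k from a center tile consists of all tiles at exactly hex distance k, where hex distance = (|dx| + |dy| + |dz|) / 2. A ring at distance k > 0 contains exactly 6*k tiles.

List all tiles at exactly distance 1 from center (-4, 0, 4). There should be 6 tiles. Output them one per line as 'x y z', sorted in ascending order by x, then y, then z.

Walk ring at distance 1 from (-4, 0, 4):
Start at center + D4*1 = (-5, 0, 5)
  hex 0: (-5, 0, 5)
  hex 1: (-4, -1, 5)
  hex 2: (-3, -1, 4)
  hex 3: (-3, 0, 3)
  hex 4: (-4, 1, 3)
  hex 5: (-5, 1, 4)
Sorted: 6 hexes.

Answer: -5 0 5
-5 1 4
-4 -1 5
-4 1 3
-3 -1 4
-3 0 3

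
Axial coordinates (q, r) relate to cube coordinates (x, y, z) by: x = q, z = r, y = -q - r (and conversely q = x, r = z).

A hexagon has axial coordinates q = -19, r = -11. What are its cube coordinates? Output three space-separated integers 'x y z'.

x = q = -19
z = r = -11
y = -x - z = -(-19) - (-11) = 30

Answer: -19 30 -11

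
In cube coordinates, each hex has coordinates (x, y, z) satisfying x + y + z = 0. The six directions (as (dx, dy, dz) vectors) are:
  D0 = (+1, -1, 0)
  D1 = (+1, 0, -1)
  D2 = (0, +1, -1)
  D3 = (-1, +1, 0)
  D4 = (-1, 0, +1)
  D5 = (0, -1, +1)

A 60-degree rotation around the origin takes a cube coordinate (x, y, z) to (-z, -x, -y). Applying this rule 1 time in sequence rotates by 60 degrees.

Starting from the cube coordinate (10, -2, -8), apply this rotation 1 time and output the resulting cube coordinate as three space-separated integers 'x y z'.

Start: (10, -2, -8)
Step 1: (10, -2, -8) -> (-(-8), -(10), -(-2)) = (8, -10, 2)

Answer: 8 -10 2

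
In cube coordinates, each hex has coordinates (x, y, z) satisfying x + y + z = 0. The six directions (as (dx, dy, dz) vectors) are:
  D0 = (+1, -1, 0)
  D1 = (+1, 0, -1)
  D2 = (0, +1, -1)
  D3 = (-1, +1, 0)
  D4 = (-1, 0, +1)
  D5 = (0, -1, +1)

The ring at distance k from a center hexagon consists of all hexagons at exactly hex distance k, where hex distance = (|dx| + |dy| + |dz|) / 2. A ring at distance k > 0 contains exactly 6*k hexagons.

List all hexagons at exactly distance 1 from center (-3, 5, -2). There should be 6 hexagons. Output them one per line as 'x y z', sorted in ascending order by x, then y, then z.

Walk ring at distance 1 from (-3, 5, -2):
Start at center + D4*1 = (-4, 5, -1)
  hex 0: (-4, 5, -1)
  hex 1: (-3, 4, -1)
  hex 2: (-2, 4, -2)
  hex 3: (-2, 5, -3)
  hex 4: (-3, 6, -3)
  hex 5: (-4, 6, -2)
Sorted: 6 hexes.

Answer: -4 5 -1
-4 6 -2
-3 4 -1
-3 6 -3
-2 4 -2
-2 5 -3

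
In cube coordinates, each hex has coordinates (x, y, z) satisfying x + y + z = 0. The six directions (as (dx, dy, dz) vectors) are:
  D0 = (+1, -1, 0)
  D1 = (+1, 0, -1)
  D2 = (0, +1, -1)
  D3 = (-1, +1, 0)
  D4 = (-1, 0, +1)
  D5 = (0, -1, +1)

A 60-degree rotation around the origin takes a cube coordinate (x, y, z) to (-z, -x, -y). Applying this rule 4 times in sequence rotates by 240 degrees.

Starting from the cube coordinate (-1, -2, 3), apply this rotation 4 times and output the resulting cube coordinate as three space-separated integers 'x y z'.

Start: (-1, -2, 3)
Step 1: (-1, -2, 3) -> (-(3), -(-1), -(-2)) = (-3, 1, 2)
Step 2: (-3, 1, 2) -> (-(2), -(-3), -(1)) = (-2, 3, -1)
Step 3: (-2, 3, -1) -> (-(-1), -(-2), -(3)) = (1, 2, -3)
Step 4: (1, 2, -3) -> (-(-3), -(1), -(2)) = (3, -1, -2)

Answer: 3 -1 -2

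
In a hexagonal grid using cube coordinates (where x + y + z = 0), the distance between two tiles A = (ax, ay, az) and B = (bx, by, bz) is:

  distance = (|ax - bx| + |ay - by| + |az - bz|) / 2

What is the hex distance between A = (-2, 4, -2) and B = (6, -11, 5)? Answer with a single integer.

Answer: 15

Derivation:
|ax - bx| = |-2 - 6| = 8
|ay - by| = |4 - (-11)| = 15
|az - bz| = |-2 - 5| = 7
distance = (8 + 15 + 7) / 2 = 30 / 2 = 15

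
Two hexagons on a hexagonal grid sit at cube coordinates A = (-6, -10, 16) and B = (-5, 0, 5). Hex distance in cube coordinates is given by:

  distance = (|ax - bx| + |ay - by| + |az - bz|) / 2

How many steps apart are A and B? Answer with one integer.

|ax - bx| = |-6 - (-5)| = 1
|ay - by| = |-10 - 0| = 10
|az - bz| = |16 - 5| = 11
distance = (1 + 10 + 11) / 2 = 22 / 2 = 11

Answer: 11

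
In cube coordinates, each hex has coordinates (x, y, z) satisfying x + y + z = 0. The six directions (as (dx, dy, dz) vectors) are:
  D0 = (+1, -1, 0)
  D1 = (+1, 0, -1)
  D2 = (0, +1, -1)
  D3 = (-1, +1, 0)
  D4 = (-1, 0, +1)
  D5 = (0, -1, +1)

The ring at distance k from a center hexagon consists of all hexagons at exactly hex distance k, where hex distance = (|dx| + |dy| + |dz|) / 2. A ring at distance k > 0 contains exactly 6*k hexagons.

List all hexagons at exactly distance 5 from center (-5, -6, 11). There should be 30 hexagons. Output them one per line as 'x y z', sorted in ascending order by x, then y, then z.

Walk ring at distance 5 from (-5, -6, 11):
Start at center + D4*5 = (-10, -6, 16)
  hex 0: (-10, -6, 16)
  hex 1: (-9, -7, 16)
  hex 2: (-8, -8, 16)
  hex 3: (-7, -9, 16)
  hex 4: (-6, -10, 16)
  hex 5: (-5, -11, 16)
  hex 6: (-4, -11, 15)
  hex 7: (-3, -11, 14)
  hex 8: (-2, -11, 13)
  hex 9: (-1, -11, 12)
  hex 10: (0, -11, 11)
  hex 11: (0, -10, 10)
  hex 12: (0, -9, 9)
  hex 13: (0, -8, 8)
  hex 14: (0, -7, 7)
  hex 15: (0, -6, 6)
  hex 16: (-1, -5, 6)
  hex 17: (-2, -4, 6)
  hex 18: (-3, -3, 6)
  hex 19: (-4, -2, 6)
  hex 20: (-5, -1, 6)
  hex 21: (-6, -1, 7)
  hex 22: (-7, -1, 8)
  hex 23: (-8, -1, 9)
  hex 24: (-9, -1, 10)
  hex 25: (-10, -1, 11)
  hex 26: (-10, -2, 12)
  hex 27: (-10, -3, 13)
  hex 28: (-10, -4, 14)
  hex 29: (-10, -5, 15)
Sorted: 30 hexes.

Answer: -10 -6 16
-10 -5 15
-10 -4 14
-10 -3 13
-10 -2 12
-10 -1 11
-9 -7 16
-9 -1 10
-8 -8 16
-8 -1 9
-7 -9 16
-7 -1 8
-6 -10 16
-6 -1 7
-5 -11 16
-5 -1 6
-4 -11 15
-4 -2 6
-3 -11 14
-3 -3 6
-2 -11 13
-2 -4 6
-1 -11 12
-1 -5 6
0 -11 11
0 -10 10
0 -9 9
0 -8 8
0 -7 7
0 -6 6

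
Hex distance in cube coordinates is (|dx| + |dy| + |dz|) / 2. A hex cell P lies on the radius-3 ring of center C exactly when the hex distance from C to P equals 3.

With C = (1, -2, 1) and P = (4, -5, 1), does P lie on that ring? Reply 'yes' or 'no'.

|px - cx| = |4 - 1| = 3
|py - cy| = |-5 - (-2)| = 3
|pz - cz| = |1 - 1| = 0
distance = (3+3+0)/2 = 6/2 = 3
radius = 3; distance == radius -> yes

Answer: yes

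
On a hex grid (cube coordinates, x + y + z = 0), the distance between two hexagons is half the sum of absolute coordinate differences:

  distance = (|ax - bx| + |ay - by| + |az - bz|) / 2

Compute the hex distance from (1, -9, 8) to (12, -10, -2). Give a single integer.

|ax - bx| = |1 - 12| = 11
|ay - by| = |-9 - (-10)| = 1
|az - bz| = |8 - (-2)| = 10
distance = (11 + 1 + 10) / 2 = 22 / 2 = 11

Answer: 11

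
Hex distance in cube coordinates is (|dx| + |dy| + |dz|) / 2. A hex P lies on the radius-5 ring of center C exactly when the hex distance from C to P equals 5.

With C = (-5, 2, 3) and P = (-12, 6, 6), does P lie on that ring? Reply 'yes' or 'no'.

|px - cx| = |-12 - (-5)| = 7
|py - cy| = |6 - 2| = 4
|pz - cz| = |6 - 3| = 3
distance = (7+4+3)/2 = 14/2 = 7
radius = 5; distance != radius -> no

Answer: no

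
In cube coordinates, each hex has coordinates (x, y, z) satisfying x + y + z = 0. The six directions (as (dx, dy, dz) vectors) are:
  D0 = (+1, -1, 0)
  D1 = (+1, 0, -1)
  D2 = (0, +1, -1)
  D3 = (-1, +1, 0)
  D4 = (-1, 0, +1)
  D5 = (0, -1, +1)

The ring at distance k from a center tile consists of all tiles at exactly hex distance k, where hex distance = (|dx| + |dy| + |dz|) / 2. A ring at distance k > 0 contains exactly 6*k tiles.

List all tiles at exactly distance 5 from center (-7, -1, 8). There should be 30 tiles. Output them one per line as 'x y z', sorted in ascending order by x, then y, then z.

Answer: -12 -1 13
-12 0 12
-12 1 11
-12 2 10
-12 3 9
-12 4 8
-11 -2 13
-11 4 7
-10 -3 13
-10 4 6
-9 -4 13
-9 4 5
-8 -5 13
-8 4 4
-7 -6 13
-7 4 3
-6 -6 12
-6 3 3
-5 -6 11
-5 2 3
-4 -6 10
-4 1 3
-3 -6 9
-3 0 3
-2 -6 8
-2 -5 7
-2 -4 6
-2 -3 5
-2 -2 4
-2 -1 3

Derivation:
Walk ring at distance 5 from (-7, -1, 8):
Start at center + D4*5 = (-12, -1, 13)
  hex 0: (-12, -1, 13)
  hex 1: (-11, -2, 13)
  hex 2: (-10, -3, 13)
  hex 3: (-9, -4, 13)
  hex 4: (-8, -5, 13)
  hex 5: (-7, -6, 13)
  hex 6: (-6, -6, 12)
  hex 7: (-5, -6, 11)
  hex 8: (-4, -6, 10)
  hex 9: (-3, -6, 9)
  hex 10: (-2, -6, 8)
  hex 11: (-2, -5, 7)
  hex 12: (-2, -4, 6)
  hex 13: (-2, -3, 5)
  hex 14: (-2, -2, 4)
  hex 15: (-2, -1, 3)
  hex 16: (-3, 0, 3)
  hex 17: (-4, 1, 3)
  hex 18: (-5, 2, 3)
  hex 19: (-6, 3, 3)
  hex 20: (-7, 4, 3)
  hex 21: (-8, 4, 4)
  hex 22: (-9, 4, 5)
  hex 23: (-10, 4, 6)
  hex 24: (-11, 4, 7)
  hex 25: (-12, 4, 8)
  hex 26: (-12, 3, 9)
  hex 27: (-12, 2, 10)
  hex 28: (-12, 1, 11)
  hex 29: (-12, 0, 12)
Sorted: 30 hexes.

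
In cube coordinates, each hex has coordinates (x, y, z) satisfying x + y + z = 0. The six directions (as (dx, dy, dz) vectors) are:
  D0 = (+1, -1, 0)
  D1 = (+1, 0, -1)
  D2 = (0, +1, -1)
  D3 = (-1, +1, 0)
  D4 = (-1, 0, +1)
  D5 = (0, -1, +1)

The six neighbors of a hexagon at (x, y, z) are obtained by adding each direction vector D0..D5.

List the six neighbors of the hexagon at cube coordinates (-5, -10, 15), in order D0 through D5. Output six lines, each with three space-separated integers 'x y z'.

Answer: -4 -11 15
-4 -10 14
-5 -9 14
-6 -9 15
-6 -10 16
-5 -11 16

Derivation:
Center: (-5, -10, 15). Add each direction:
  D0: (-5, -10, 15) + (1, -1, 0) = (-4, -11, 15)
  D1: (-5, -10, 15) + (1, 0, -1) = (-4, -10, 14)
  D2: (-5, -10, 15) + (0, 1, -1) = (-5, -9, 14)
  D3: (-5, -10, 15) + (-1, 1, 0) = (-6, -9, 15)
  D4: (-5, -10, 15) + (-1, 0, 1) = (-6, -10, 16)
  D5: (-5, -10, 15) + (0, -1, 1) = (-5, -11, 16)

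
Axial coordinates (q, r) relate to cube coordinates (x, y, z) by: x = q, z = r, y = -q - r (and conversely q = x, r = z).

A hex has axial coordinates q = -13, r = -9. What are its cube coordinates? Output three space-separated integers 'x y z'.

x = q = -13
z = r = -9
y = -x - z = -(-13) - (-9) = 22

Answer: -13 22 -9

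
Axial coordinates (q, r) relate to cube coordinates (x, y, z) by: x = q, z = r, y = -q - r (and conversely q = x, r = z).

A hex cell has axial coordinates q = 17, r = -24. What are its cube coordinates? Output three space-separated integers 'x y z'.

x = q = 17
z = r = -24
y = -x - z = -(17) - (-24) = 7

Answer: 17 7 -24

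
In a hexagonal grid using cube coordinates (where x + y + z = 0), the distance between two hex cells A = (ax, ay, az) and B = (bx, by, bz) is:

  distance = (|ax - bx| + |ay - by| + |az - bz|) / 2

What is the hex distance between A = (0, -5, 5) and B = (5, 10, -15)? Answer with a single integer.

Answer: 20

Derivation:
|ax - bx| = |0 - 5| = 5
|ay - by| = |-5 - 10| = 15
|az - bz| = |5 - (-15)| = 20
distance = (5 + 15 + 20) / 2 = 40 / 2 = 20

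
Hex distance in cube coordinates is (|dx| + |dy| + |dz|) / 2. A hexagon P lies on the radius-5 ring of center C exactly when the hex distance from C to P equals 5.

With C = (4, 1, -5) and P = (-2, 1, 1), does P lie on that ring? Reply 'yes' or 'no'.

Answer: no

Derivation:
|px - cx| = |-2 - 4| = 6
|py - cy| = |1 - 1| = 0
|pz - cz| = |1 - (-5)| = 6
distance = (6+0+6)/2 = 12/2 = 6
radius = 5; distance != radius -> no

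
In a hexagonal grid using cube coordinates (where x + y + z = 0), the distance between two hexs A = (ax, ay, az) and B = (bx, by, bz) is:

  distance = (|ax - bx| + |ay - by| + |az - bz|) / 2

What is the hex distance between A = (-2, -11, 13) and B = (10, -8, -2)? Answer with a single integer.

|ax - bx| = |-2 - 10| = 12
|ay - by| = |-11 - (-8)| = 3
|az - bz| = |13 - (-2)| = 15
distance = (12 + 3 + 15) / 2 = 30 / 2 = 15

Answer: 15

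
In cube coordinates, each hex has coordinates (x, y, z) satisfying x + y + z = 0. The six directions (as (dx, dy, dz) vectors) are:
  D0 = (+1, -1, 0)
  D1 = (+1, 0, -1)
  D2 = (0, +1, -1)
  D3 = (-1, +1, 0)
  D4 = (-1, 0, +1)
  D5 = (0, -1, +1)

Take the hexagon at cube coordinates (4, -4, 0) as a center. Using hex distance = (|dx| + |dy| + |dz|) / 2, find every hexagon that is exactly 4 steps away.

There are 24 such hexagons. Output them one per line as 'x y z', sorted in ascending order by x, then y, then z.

Walk ring at distance 4 from (4, -4, 0):
Start at center + D4*4 = (0, -4, 4)
  hex 0: (0, -4, 4)
  hex 1: (1, -5, 4)
  hex 2: (2, -6, 4)
  hex 3: (3, -7, 4)
  hex 4: (4, -8, 4)
  hex 5: (5, -8, 3)
  hex 6: (6, -8, 2)
  hex 7: (7, -8, 1)
  hex 8: (8, -8, 0)
  hex 9: (8, -7, -1)
  hex 10: (8, -6, -2)
  hex 11: (8, -5, -3)
  hex 12: (8, -4, -4)
  hex 13: (7, -3, -4)
  hex 14: (6, -2, -4)
  hex 15: (5, -1, -4)
  hex 16: (4, 0, -4)
  hex 17: (3, 0, -3)
  hex 18: (2, 0, -2)
  hex 19: (1, 0, -1)
  hex 20: (0, 0, 0)
  hex 21: (0, -1, 1)
  hex 22: (0, -2, 2)
  hex 23: (0, -3, 3)
Sorted: 24 hexes.

Answer: 0 -4 4
0 -3 3
0 -2 2
0 -1 1
0 0 0
1 -5 4
1 0 -1
2 -6 4
2 0 -2
3 -7 4
3 0 -3
4 -8 4
4 0 -4
5 -8 3
5 -1 -4
6 -8 2
6 -2 -4
7 -8 1
7 -3 -4
8 -8 0
8 -7 -1
8 -6 -2
8 -5 -3
8 -4 -4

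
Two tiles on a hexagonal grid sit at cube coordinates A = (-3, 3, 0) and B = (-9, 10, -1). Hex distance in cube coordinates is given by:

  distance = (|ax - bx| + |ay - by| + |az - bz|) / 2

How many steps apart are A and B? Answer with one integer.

Answer: 7

Derivation:
|ax - bx| = |-3 - (-9)| = 6
|ay - by| = |3 - 10| = 7
|az - bz| = |0 - (-1)| = 1
distance = (6 + 7 + 1) / 2 = 14 / 2 = 7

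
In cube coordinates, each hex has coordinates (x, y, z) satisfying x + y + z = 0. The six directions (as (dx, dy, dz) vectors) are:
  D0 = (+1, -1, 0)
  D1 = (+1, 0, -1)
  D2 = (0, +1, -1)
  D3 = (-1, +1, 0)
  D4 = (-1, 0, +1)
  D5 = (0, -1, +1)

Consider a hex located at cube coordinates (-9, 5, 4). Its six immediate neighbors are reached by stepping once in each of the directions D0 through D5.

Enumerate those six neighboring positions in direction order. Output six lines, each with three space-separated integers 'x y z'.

Answer: -8 4 4
-8 5 3
-9 6 3
-10 6 4
-10 5 5
-9 4 5

Derivation:
Center: (-9, 5, 4). Add each direction:
  D0: (-9, 5, 4) + (1, -1, 0) = (-8, 4, 4)
  D1: (-9, 5, 4) + (1, 0, -1) = (-8, 5, 3)
  D2: (-9, 5, 4) + (0, 1, -1) = (-9, 6, 3)
  D3: (-9, 5, 4) + (-1, 1, 0) = (-10, 6, 4)
  D4: (-9, 5, 4) + (-1, 0, 1) = (-10, 5, 5)
  D5: (-9, 5, 4) + (0, -1, 1) = (-9, 4, 5)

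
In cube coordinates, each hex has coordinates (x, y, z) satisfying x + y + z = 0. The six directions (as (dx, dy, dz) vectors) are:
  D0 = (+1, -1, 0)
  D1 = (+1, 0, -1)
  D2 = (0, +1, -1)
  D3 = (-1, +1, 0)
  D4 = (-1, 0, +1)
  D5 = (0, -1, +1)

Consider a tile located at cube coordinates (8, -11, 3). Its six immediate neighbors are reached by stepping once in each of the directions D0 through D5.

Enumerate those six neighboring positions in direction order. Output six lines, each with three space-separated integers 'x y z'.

Center: (8, -11, 3). Add each direction:
  D0: (8, -11, 3) + (1, -1, 0) = (9, -12, 3)
  D1: (8, -11, 3) + (1, 0, -1) = (9, -11, 2)
  D2: (8, -11, 3) + (0, 1, -1) = (8, -10, 2)
  D3: (8, -11, 3) + (-1, 1, 0) = (7, -10, 3)
  D4: (8, -11, 3) + (-1, 0, 1) = (7, -11, 4)
  D5: (8, -11, 3) + (0, -1, 1) = (8, -12, 4)

Answer: 9 -12 3
9 -11 2
8 -10 2
7 -10 3
7 -11 4
8 -12 4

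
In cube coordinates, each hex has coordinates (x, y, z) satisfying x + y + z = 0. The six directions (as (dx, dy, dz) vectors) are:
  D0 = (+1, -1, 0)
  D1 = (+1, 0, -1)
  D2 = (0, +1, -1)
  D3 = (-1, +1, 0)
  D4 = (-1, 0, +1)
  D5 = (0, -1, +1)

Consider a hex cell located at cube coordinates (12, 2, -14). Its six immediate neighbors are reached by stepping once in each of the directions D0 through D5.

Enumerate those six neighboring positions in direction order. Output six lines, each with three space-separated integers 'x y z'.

Answer: 13 1 -14
13 2 -15
12 3 -15
11 3 -14
11 2 -13
12 1 -13

Derivation:
Center: (12, 2, -14). Add each direction:
  D0: (12, 2, -14) + (1, -1, 0) = (13, 1, -14)
  D1: (12, 2, -14) + (1, 0, -1) = (13, 2, -15)
  D2: (12, 2, -14) + (0, 1, -1) = (12, 3, -15)
  D3: (12, 2, -14) + (-1, 1, 0) = (11, 3, -14)
  D4: (12, 2, -14) + (-1, 0, 1) = (11, 2, -13)
  D5: (12, 2, -14) + (0, -1, 1) = (12, 1, -13)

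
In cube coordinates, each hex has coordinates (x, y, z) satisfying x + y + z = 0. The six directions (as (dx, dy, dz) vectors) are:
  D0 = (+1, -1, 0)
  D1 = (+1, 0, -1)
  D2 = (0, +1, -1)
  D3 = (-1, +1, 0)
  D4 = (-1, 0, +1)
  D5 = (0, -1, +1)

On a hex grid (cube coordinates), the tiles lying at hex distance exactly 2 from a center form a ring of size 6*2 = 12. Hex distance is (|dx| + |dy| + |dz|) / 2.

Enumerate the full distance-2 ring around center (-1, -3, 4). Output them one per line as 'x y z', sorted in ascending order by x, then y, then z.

Walk ring at distance 2 from (-1, -3, 4):
Start at center + D4*2 = (-3, -3, 6)
  hex 0: (-3, -3, 6)
  hex 1: (-2, -4, 6)
  hex 2: (-1, -5, 6)
  hex 3: (0, -5, 5)
  hex 4: (1, -5, 4)
  hex 5: (1, -4, 3)
  hex 6: (1, -3, 2)
  hex 7: (0, -2, 2)
  hex 8: (-1, -1, 2)
  hex 9: (-2, -1, 3)
  hex 10: (-3, -1, 4)
  hex 11: (-3, -2, 5)
Sorted: 12 hexes.

Answer: -3 -3 6
-3 -2 5
-3 -1 4
-2 -4 6
-2 -1 3
-1 -5 6
-1 -1 2
0 -5 5
0 -2 2
1 -5 4
1 -4 3
1 -3 2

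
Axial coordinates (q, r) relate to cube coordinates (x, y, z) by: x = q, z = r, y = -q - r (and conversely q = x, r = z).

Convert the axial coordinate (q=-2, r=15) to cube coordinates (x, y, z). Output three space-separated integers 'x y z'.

x = q = -2
z = r = 15
y = -x - z = -(-2) - (15) = -13

Answer: -2 -13 15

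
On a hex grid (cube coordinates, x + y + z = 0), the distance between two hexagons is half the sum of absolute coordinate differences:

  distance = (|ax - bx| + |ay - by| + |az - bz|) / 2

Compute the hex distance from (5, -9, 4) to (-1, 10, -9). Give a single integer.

|ax - bx| = |5 - (-1)| = 6
|ay - by| = |-9 - 10| = 19
|az - bz| = |4 - (-9)| = 13
distance = (6 + 19 + 13) / 2 = 38 / 2 = 19

Answer: 19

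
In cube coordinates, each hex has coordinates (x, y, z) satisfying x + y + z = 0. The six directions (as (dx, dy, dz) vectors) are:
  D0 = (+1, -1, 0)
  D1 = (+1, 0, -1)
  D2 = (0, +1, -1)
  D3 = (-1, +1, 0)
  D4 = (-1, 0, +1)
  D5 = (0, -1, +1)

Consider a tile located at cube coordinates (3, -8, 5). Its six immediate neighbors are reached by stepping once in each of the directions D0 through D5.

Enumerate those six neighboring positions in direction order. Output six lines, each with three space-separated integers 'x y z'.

Center: (3, -8, 5). Add each direction:
  D0: (3, -8, 5) + (1, -1, 0) = (4, -9, 5)
  D1: (3, -8, 5) + (1, 0, -1) = (4, -8, 4)
  D2: (3, -8, 5) + (0, 1, -1) = (3, -7, 4)
  D3: (3, -8, 5) + (-1, 1, 0) = (2, -7, 5)
  D4: (3, -8, 5) + (-1, 0, 1) = (2, -8, 6)
  D5: (3, -8, 5) + (0, -1, 1) = (3, -9, 6)

Answer: 4 -9 5
4 -8 4
3 -7 4
2 -7 5
2 -8 6
3 -9 6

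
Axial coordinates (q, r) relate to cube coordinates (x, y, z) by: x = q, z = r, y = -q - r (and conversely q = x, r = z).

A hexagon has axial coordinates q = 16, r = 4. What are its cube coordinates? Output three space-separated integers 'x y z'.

Answer: 16 -20 4

Derivation:
x = q = 16
z = r = 4
y = -x - z = -(16) - (4) = -20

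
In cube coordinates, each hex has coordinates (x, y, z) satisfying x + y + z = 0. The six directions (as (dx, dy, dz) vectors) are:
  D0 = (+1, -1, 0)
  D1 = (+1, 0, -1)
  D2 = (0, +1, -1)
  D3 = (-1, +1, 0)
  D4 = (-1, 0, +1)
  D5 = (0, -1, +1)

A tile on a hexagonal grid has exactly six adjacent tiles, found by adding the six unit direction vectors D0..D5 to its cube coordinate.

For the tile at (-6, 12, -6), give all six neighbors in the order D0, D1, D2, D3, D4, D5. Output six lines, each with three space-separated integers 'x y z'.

Answer: -5 11 -6
-5 12 -7
-6 13 -7
-7 13 -6
-7 12 -5
-6 11 -5

Derivation:
Center: (-6, 12, -6). Add each direction:
  D0: (-6, 12, -6) + (1, -1, 0) = (-5, 11, -6)
  D1: (-6, 12, -6) + (1, 0, -1) = (-5, 12, -7)
  D2: (-6, 12, -6) + (0, 1, -1) = (-6, 13, -7)
  D3: (-6, 12, -6) + (-1, 1, 0) = (-7, 13, -6)
  D4: (-6, 12, -6) + (-1, 0, 1) = (-7, 12, -5)
  D5: (-6, 12, -6) + (0, -1, 1) = (-6, 11, -5)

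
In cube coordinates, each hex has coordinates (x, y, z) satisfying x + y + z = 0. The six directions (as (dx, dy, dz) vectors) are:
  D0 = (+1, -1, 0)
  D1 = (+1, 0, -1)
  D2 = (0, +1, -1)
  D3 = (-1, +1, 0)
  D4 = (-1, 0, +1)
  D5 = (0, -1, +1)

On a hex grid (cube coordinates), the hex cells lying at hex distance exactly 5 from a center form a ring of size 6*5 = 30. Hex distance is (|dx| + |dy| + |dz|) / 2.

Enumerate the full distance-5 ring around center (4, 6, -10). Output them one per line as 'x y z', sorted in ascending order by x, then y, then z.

Answer: -1 6 -5
-1 7 -6
-1 8 -7
-1 9 -8
-1 10 -9
-1 11 -10
0 5 -5
0 11 -11
1 4 -5
1 11 -12
2 3 -5
2 11 -13
3 2 -5
3 11 -14
4 1 -5
4 11 -15
5 1 -6
5 10 -15
6 1 -7
6 9 -15
7 1 -8
7 8 -15
8 1 -9
8 7 -15
9 1 -10
9 2 -11
9 3 -12
9 4 -13
9 5 -14
9 6 -15

Derivation:
Walk ring at distance 5 from (4, 6, -10):
Start at center + D4*5 = (-1, 6, -5)
  hex 0: (-1, 6, -5)
  hex 1: (0, 5, -5)
  hex 2: (1, 4, -5)
  hex 3: (2, 3, -5)
  hex 4: (3, 2, -5)
  hex 5: (4, 1, -5)
  hex 6: (5, 1, -6)
  hex 7: (6, 1, -7)
  hex 8: (7, 1, -8)
  hex 9: (8, 1, -9)
  hex 10: (9, 1, -10)
  hex 11: (9, 2, -11)
  hex 12: (9, 3, -12)
  hex 13: (9, 4, -13)
  hex 14: (9, 5, -14)
  hex 15: (9, 6, -15)
  hex 16: (8, 7, -15)
  hex 17: (7, 8, -15)
  hex 18: (6, 9, -15)
  hex 19: (5, 10, -15)
  hex 20: (4, 11, -15)
  hex 21: (3, 11, -14)
  hex 22: (2, 11, -13)
  hex 23: (1, 11, -12)
  hex 24: (0, 11, -11)
  hex 25: (-1, 11, -10)
  hex 26: (-1, 10, -9)
  hex 27: (-1, 9, -8)
  hex 28: (-1, 8, -7)
  hex 29: (-1, 7, -6)
Sorted: 30 hexes.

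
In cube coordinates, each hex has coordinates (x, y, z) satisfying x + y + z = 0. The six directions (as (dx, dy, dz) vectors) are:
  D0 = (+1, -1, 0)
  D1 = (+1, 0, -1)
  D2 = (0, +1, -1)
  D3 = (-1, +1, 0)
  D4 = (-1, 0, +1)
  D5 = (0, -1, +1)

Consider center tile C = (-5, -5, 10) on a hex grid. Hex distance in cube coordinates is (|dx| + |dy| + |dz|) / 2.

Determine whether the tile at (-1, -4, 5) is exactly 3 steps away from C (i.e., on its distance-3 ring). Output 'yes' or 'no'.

|px - cx| = |-1 - (-5)| = 4
|py - cy| = |-4 - (-5)| = 1
|pz - cz| = |5 - 10| = 5
distance = (4+1+5)/2 = 10/2 = 5
radius = 3; distance != radius -> no

Answer: no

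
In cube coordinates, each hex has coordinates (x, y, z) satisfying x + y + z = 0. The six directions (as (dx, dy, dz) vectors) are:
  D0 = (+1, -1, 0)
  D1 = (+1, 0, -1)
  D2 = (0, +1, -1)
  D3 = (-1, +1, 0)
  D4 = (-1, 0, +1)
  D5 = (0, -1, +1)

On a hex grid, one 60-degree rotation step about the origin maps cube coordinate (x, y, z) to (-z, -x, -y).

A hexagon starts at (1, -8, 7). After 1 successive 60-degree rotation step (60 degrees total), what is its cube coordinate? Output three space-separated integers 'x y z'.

Start: (1, -8, 7)
Step 1: (1, -8, 7) -> (-(7), -(1), -(-8)) = (-7, -1, 8)

Answer: -7 -1 8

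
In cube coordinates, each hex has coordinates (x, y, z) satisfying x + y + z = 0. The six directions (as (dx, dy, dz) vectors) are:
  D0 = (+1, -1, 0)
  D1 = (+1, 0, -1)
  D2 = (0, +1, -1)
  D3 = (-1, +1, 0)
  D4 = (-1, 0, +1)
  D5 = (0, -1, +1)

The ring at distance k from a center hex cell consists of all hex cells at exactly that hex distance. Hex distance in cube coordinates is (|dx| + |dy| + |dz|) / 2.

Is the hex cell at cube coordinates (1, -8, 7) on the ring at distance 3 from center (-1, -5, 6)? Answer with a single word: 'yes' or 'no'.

|px - cx| = |1 - (-1)| = 2
|py - cy| = |-8 - (-5)| = 3
|pz - cz| = |7 - 6| = 1
distance = (2+3+1)/2 = 6/2 = 3
radius = 3; distance == radius -> yes

Answer: yes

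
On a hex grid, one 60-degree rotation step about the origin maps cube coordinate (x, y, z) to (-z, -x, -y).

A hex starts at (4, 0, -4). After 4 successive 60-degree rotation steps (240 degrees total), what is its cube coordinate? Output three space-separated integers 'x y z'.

Start: (4, 0, -4)
Step 1: (4, 0, -4) -> (-(-4), -(4), -(0)) = (4, -4, 0)
Step 2: (4, -4, 0) -> (-(0), -(4), -(-4)) = (0, -4, 4)
Step 3: (0, -4, 4) -> (-(4), -(0), -(-4)) = (-4, 0, 4)
Step 4: (-4, 0, 4) -> (-(4), -(-4), -(0)) = (-4, 4, 0)

Answer: -4 4 0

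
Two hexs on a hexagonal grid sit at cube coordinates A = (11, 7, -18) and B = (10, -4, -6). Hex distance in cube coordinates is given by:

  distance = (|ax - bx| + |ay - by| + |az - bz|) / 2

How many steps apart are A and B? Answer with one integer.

Answer: 12

Derivation:
|ax - bx| = |11 - 10| = 1
|ay - by| = |7 - (-4)| = 11
|az - bz| = |-18 - (-6)| = 12
distance = (1 + 11 + 12) / 2 = 24 / 2 = 12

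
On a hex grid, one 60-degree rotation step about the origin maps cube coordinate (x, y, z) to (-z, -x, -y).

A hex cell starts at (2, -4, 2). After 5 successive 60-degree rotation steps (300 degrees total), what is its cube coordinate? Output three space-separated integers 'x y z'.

Start: (2, -4, 2)
Step 1: (2, -4, 2) -> (-(2), -(2), -(-4)) = (-2, -2, 4)
Step 2: (-2, -2, 4) -> (-(4), -(-2), -(-2)) = (-4, 2, 2)
Step 3: (-4, 2, 2) -> (-(2), -(-4), -(2)) = (-2, 4, -2)
Step 4: (-2, 4, -2) -> (-(-2), -(-2), -(4)) = (2, 2, -4)
Step 5: (2, 2, -4) -> (-(-4), -(2), -(2)) = (4, -2, -2)

Answer: 4 -2 -2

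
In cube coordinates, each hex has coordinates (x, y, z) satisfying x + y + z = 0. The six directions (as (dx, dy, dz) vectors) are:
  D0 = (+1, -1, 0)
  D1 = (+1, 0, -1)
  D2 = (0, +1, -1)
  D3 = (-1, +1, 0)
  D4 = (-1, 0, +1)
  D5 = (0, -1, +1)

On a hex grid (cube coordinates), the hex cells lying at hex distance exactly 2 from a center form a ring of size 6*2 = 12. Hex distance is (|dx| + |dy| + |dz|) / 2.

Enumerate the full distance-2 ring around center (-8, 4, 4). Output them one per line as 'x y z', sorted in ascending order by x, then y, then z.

Walk ring at distance 2 from (-8, 4, 4):
Start at center + D4*2 = (-10, 4, 6)
  hex 0: (-10, 4, 6)
  hex 1: (-9, 3, 6)
  hex 2: (-8, 2, 6)
  hex 3: (-7, 2, 5)
  hex 4: (-6, 2, 4)
  hex 5: (-6, 3, 3)
  hex 6: (-6, 4, 2)
  hex 7: (-7, 5, 2)
  hex 8: (-8, 6, 2)
  hex 9: (-9, 6, 3)
  hex 10: (-10, 6, 4)
  hex 11: (-10, 5, 5)
Sorted: 12 hexes.

Answer: -10 4 6
-10 5 5
-10 6 4
-9 3 6
-9 6 3
-8 2 6
-8 6 2
-7 2 5
-7 5 2
-6 2 4
-6 3 3
-6 4 2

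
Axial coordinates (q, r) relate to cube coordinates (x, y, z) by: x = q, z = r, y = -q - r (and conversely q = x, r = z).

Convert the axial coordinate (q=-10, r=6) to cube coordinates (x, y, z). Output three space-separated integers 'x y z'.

x = q = -10
z = r = 6
y = -x - z = -(-10) - (6) = 4

Answer: -10 4 6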